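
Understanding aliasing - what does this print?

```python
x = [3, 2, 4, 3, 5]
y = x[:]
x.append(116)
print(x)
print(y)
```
[3, 2, 4, 3, 5, 116]
[3, 2, 4, 3, 5]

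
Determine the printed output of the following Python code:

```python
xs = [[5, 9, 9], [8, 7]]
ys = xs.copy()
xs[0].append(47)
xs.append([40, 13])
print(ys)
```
[[5, 9, 9, 47], [8, 7]]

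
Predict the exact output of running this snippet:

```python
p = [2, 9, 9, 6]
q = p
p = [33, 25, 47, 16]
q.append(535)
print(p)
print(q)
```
[33, 25, 47, 16]
[2, 9, 9, 6, 535]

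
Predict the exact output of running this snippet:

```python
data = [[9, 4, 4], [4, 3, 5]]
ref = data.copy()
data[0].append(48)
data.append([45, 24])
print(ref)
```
[[9, 4, 4, 48], [4, 3, 5]]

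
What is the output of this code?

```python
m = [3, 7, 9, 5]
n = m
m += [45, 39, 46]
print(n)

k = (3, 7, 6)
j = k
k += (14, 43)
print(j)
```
[3, 7, 9, 5, 45, 39, 46]
(3, 7, 6)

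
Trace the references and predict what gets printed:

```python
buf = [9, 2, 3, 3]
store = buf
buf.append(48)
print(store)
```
[9, 2, 3, 3, 48]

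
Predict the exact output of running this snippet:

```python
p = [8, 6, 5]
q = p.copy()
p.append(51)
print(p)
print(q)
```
[8, 6, 5, 51]
[8, 6, 5]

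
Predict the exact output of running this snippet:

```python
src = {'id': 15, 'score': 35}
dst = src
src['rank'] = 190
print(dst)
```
{'id': 15, 'score': 35, 'rank': 190}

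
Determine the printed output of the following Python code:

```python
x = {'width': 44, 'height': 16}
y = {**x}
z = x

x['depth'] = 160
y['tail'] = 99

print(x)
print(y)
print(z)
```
{'width': 44, 'height': 16, 'depth': 160}
{'width': 44, 'height': 16, 'tail': 99}
{'width': 44, 'height': 16, 'depth': 160}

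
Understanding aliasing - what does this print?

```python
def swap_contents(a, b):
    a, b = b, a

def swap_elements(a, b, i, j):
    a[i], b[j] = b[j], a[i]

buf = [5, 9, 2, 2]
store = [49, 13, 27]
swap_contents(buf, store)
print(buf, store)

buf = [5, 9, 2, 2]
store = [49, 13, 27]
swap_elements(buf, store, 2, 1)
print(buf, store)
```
[5, 9, 2, 2] [49, 13, 27]
[5, 9, 13, 2] [49, 2, 27]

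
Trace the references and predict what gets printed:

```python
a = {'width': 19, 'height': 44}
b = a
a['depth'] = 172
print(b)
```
{'width': 19, 'height': 44, 'depth': 172}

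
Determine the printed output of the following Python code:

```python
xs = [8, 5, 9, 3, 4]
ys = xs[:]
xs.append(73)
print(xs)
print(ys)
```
[8, 5, 9, 3, 4, 73]
[8, 5, 9, 3, 4]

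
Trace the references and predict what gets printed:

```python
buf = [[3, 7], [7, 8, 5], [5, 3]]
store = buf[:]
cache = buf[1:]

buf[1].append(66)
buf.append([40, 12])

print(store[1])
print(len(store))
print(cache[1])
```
[7, 8, 5, 66]
3
[5, 3]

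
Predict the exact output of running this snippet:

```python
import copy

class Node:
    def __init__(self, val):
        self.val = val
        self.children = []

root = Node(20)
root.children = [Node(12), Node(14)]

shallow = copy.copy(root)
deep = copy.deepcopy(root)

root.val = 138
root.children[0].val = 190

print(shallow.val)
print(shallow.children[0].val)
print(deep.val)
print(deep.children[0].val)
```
20
190
20
12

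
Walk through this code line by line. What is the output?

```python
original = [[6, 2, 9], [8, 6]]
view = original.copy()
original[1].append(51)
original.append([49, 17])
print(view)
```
[[6, 2, 9], [8, 6, 51]]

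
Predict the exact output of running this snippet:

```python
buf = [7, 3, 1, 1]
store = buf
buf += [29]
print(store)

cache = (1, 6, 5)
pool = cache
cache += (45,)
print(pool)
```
[7, 3, 1, 1, 29]
(1, 6, 5)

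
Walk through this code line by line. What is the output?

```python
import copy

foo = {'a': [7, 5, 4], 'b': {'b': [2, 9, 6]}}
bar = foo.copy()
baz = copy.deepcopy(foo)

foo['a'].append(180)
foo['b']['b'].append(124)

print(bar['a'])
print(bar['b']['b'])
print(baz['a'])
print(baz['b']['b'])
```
[7, 5, 4, 180]
[2, 9, 6, 124]
[7, 5, 4]
[2, 9, 6]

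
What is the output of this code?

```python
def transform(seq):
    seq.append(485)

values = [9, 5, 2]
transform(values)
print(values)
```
[9, 5, 2, 485]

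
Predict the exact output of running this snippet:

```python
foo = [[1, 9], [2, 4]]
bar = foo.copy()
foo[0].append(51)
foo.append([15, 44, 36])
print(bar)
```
[[1, 9, 51], [2, 4]]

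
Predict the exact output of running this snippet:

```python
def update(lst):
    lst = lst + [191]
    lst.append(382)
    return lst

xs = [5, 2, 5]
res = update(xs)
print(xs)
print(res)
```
[5, 2, 5]
[5, 2, 5, 191, 382]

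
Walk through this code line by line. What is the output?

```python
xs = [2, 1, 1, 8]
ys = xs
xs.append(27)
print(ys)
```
[2, 1, 1, 8, 27]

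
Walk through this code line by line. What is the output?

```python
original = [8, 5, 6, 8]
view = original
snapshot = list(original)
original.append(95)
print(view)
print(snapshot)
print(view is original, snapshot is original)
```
[8, 5, 6, 8, 95]
[8, 5, 6, 8]
True False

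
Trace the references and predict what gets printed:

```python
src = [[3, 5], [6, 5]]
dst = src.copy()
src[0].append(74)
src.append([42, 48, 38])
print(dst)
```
[[3, 5, 74], [6, 5]]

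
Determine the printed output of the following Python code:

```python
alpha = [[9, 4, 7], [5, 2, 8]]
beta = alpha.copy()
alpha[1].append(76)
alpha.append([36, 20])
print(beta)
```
[[9, 4, 7], [5, 2, 8, 76]]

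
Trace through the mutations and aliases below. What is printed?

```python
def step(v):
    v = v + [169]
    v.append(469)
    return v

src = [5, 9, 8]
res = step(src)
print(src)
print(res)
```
[5, 9, 8]
[5, 9, 8, 169, 469]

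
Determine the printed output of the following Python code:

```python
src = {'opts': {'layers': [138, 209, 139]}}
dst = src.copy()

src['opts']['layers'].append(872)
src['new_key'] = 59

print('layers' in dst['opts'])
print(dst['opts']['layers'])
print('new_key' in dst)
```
True
[138, 209, 139, 872]
False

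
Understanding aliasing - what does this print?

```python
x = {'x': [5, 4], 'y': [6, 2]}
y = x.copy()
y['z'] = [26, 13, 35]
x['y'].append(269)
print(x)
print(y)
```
{'x': [5, 4], 'y': [6, 2, 269]}
{'x': [5, 4], 'y': [6, 2, 269], 'z': [26, 13, 35]}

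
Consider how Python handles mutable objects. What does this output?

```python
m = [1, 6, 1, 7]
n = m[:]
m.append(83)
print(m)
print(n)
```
[1, 6, 1, 7, 83]
[1, 6, 1, 7]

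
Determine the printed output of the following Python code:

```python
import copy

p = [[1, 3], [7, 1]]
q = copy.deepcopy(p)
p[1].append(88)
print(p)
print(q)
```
[[1, 3], [7, 1, 88]]
[[1, 3], [7, 1]]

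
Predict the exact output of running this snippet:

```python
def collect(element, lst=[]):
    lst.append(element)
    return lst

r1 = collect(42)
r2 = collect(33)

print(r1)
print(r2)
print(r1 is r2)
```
[42, 33]
[42, 33]
True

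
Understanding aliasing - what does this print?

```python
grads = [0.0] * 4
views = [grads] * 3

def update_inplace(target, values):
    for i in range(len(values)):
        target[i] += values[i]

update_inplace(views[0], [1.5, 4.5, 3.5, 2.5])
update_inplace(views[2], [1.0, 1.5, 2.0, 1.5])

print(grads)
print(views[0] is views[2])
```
[2.5, 6.0, 5.5, 4.0]
True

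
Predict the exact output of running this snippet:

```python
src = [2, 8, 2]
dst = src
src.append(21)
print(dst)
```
[2, 8, 2, 21]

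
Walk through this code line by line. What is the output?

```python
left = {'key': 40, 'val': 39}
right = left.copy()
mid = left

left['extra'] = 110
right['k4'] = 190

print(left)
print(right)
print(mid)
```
{'key': 40, 'val': 39, 'extra': 110}
{'key': 40, 'val': 39, 'k4': 190}
{'key': 40, 'val': 39, 'extra': 110}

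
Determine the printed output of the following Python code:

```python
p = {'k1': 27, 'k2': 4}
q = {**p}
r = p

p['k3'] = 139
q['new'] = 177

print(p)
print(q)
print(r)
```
{'k1': 27, 'k2': 4, 'k3': 139}
{'k1': 27, 'k2': 4, 'new': 177}
{'k1': 27, 'k2': 4, 'k3': 139}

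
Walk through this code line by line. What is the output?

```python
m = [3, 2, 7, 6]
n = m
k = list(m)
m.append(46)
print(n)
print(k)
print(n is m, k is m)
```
[3, 2, 7, 6, 46]
[3, 2, 7, 6]
True False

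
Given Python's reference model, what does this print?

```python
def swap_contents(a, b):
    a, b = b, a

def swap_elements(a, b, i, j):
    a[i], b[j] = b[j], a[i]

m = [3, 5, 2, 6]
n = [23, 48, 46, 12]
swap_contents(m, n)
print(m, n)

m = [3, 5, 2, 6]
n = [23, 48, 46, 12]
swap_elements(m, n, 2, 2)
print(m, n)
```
[3, 5, 2, 6] [23, 48, 46, 12]
[3, 5, 46, 6] [23, 48, 2, 12]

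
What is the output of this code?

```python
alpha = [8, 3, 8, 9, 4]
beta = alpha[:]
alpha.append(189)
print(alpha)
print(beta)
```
[8, 3, 8, 9, 4, 189]
[8, 3, 8, 9, 4]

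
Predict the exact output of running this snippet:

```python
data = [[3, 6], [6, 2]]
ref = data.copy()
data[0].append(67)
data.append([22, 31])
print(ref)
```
[[3, 6, 67], [6, 2]]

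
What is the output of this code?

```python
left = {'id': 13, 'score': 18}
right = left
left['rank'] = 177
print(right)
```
{'id': 13, 'score': 18, 'rank': 177}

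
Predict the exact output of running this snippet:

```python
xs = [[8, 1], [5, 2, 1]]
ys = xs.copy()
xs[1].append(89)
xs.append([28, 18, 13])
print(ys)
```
[[8, 1], [5, 2, 1, 89]]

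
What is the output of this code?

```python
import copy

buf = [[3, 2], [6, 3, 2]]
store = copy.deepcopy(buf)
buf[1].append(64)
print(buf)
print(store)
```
[[3, 2], [6, 3, 2, 64]]
[[3, 2], [6, 3, 2]]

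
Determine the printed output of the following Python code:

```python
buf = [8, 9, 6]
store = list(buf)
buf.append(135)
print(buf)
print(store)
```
[8, 9, 6, 135]
[8, 9, 6]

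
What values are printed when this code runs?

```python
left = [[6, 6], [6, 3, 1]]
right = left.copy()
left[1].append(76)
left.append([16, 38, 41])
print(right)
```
[[6, 6], [6, 3, 1, 76]]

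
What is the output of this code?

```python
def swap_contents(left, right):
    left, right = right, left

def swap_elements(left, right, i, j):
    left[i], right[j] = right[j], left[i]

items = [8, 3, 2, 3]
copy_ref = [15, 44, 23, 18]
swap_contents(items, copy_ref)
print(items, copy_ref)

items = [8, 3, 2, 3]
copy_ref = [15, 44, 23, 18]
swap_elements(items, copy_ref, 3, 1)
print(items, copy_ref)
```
[8, 3, 2, 3] [15, 44, 23, 18]
[8, 3, 2, 44] [15, 3, 23, 18]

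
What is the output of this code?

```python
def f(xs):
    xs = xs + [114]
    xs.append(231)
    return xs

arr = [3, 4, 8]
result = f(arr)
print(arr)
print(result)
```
[3, 4, 8]
[3, 4, 8, 114, 231]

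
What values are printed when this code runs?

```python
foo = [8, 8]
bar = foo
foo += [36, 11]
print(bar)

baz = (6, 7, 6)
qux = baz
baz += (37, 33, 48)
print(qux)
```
[8, 8, 36, 11]
(6, 7, 6)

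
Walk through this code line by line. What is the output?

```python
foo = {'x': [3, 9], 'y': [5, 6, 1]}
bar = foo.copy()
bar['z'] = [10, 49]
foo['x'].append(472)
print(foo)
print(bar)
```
{'x': [3, 9, 472], 'y': [5, 6, 1]}
{'x': [3, 9, 472], 'y': [5, 6, 1], 'z': [10, 49]}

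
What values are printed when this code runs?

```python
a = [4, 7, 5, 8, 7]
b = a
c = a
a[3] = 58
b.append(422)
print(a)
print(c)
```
[4, 7, 5, 58, 7, 422]
[4, 7, 5, 58, 7, 422]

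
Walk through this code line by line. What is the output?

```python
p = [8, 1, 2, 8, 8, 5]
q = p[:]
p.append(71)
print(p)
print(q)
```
[8, 1, 2, 8, 8, 5, 71]
[8, 1, 2, 8, 8, 5]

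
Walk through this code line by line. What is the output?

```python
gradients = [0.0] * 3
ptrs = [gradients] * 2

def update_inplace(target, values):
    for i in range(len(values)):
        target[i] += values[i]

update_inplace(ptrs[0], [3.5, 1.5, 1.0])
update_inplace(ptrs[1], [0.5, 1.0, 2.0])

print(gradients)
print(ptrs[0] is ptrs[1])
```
[4.0, 2.5, 3.0]
True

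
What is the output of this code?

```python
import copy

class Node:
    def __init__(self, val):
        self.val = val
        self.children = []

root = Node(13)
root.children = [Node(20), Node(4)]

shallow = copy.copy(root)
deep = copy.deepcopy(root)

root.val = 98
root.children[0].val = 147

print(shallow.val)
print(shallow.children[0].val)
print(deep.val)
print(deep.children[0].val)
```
13
147
13
20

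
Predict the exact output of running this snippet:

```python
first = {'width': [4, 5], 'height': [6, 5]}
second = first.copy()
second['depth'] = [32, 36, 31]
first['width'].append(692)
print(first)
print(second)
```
{'width': [4, 5, 692], 'height': [6, 5]}
{'width': [4, 5, 692], 'height': [6, 5], 'depth': [32, 36, 31]}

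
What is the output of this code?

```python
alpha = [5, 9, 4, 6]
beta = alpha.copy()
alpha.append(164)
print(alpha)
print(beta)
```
[5, 9, 4, 6, 164]
[5, 9, 4, 6]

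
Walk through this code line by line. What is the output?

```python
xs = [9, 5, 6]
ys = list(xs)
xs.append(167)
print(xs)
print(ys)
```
[9, 5, 6, 167]
[9, 5, 6]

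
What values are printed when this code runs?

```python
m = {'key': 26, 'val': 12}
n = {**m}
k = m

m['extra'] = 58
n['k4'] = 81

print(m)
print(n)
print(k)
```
{'key': 26, 'val': 12, 'extra': 58}
{'key': 26, 'val': 12, 'k4': 81}
{'key': 26, 'val': 12, 'extra': 58}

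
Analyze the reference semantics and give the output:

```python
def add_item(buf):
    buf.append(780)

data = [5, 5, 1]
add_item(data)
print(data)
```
[5, 5, 1, 780]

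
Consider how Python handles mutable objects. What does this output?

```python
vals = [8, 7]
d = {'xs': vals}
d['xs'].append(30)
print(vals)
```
[8, 7, 30]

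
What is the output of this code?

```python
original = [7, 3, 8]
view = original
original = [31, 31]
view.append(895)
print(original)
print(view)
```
[31, 31]
[7, 3, 8, 895]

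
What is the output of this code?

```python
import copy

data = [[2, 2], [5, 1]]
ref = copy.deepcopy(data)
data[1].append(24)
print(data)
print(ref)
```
[[2, 2], [5, 1, 24]]
[[2, 2], [5, 1]]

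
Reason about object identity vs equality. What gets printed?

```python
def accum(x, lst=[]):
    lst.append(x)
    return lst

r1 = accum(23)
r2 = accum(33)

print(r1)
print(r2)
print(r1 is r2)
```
[23, 33]
[23, 33]
True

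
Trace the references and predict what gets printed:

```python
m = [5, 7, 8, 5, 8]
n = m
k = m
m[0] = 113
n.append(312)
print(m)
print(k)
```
[113, 7, 8, 5, 8, 312]
[113, 7, 8, 5, 8, 312]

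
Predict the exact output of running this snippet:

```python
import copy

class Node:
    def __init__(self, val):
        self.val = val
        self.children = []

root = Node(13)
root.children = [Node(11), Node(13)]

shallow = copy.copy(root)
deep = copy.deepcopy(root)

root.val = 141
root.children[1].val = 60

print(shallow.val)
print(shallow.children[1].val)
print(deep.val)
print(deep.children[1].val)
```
13
60
13
13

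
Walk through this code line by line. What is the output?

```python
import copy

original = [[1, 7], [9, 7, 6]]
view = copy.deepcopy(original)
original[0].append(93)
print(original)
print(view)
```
[[1, 7, 93], [9, 7, 6]]
[[1, 7], [9, 7, 6]]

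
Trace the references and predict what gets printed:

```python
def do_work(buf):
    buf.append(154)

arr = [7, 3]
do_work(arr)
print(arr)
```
[7, 3, 154]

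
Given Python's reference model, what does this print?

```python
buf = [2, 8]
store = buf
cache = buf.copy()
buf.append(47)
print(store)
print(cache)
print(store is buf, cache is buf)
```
[2, 8, 47]
[2, 8]
True False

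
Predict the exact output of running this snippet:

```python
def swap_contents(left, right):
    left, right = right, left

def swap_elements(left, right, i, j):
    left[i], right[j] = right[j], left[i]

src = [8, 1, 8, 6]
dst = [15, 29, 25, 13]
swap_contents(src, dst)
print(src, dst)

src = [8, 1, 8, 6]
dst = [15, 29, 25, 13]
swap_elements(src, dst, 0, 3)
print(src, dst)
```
[8, 1, 8, 6] [15, 29, 25, 13]
[13, 1, 8, 6] [15, 29, 25, 8]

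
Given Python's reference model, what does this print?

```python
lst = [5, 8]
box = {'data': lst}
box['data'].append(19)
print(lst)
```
[5, 8, 19]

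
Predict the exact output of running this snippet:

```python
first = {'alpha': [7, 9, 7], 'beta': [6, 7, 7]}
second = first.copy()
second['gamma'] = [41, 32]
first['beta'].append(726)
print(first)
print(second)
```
{'alpha': [7, 9, 7], 'beta': [6, 7, 7, 726]}
{'alpha': [7, 9, 7], 'beta': [6, 7, 7, 726], 'gamma': [41, 32]}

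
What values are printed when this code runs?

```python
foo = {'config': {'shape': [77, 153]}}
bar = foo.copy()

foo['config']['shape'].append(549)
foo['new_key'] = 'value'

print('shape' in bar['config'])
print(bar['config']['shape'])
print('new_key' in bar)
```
True
[77, 153, 549]
False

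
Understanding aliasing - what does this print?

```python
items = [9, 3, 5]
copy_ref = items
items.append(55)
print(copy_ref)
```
[9, 3, 5, 55]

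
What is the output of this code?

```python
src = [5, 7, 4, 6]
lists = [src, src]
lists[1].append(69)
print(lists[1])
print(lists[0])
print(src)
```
[5, 7, 4, 6, 69]
[5, 7, 4, 6, 69]
[5, 7, 4, 6, 69]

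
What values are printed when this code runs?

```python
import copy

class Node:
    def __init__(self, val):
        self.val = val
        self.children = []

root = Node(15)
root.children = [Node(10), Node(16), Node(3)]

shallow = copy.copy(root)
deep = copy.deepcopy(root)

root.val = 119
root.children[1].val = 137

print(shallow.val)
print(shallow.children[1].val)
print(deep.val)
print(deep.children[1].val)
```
15
137
15
16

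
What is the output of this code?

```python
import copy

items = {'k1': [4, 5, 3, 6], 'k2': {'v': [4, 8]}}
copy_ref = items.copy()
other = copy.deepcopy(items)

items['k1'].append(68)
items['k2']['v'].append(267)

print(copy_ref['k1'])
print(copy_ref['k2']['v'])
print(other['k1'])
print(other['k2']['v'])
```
[4, 5, 3, 6, 68]
[4, 8, 267]
[4, 5, 3, 6]
[4, 8]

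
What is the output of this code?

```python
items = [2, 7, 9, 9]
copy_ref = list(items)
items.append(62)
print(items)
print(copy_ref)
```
[2, 7, 9, 9, 62]
[2, 7, 9, 9]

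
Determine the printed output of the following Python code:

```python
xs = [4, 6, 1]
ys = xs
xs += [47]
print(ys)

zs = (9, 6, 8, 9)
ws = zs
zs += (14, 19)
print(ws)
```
[4, 6, 1, 47]
(9, 6, 8, 9)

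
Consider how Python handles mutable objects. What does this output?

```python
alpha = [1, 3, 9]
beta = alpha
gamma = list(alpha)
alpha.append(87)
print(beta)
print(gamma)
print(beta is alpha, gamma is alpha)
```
[1, 3, 9, 87]
[1, 3, 9]
True False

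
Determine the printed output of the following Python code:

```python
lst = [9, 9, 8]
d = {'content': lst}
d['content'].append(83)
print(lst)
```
[9, 9, 8, 83]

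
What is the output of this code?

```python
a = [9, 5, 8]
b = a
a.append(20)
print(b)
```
[9, 5, 8, 20]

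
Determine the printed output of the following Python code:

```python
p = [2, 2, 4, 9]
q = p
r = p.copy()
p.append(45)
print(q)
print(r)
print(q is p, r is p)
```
[2, 2, 4, 9, 45]
[2, 2, 4, 9]
True False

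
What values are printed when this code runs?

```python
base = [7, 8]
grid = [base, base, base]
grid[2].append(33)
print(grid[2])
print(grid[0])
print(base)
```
[7, 8, 33]
[7, 8, 33]
[7, 8, 33]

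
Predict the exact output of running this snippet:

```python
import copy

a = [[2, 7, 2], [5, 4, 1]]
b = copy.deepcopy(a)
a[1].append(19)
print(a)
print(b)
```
[[2, 7, 2], [5, 4, 1, 19]]
[[2, 7, 2], [5, 4, 1]]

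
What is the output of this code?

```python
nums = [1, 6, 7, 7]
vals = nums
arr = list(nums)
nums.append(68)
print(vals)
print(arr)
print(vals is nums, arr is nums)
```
[1, 6, 7, 7, 68]
[1, 6, 7, 7]
True False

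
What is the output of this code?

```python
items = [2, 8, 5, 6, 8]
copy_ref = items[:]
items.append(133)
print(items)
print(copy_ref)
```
[2, 8, 5, 6, 8, 133]
[2, 8, 5, 6, 8]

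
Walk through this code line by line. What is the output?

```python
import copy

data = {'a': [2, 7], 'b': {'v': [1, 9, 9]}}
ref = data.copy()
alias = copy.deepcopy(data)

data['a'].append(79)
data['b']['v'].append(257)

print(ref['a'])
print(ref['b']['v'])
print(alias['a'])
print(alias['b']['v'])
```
[2, 7, 79]
[1, 9, 9, 257]
[2, 7]
[1, 9, 9]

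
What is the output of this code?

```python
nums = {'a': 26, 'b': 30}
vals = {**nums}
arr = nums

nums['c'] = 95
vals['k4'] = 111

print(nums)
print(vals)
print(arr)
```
{'a': 26, 'b': 30, 'c': 95}
{'a': 26, 'b': 30, 'k4': 111}
{'a': 26, 'b': 30, 'c': 95}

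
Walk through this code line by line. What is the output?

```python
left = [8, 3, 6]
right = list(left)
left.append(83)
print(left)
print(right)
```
[8, 3, 6, 83]
[8, 3, 6]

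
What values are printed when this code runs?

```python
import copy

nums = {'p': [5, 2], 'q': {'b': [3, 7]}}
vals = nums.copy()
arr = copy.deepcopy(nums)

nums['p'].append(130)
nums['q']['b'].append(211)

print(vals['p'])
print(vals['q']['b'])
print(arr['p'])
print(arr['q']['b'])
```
[5, 2, 130]
[3, 7, 211]
[5, 2]
[3, 7]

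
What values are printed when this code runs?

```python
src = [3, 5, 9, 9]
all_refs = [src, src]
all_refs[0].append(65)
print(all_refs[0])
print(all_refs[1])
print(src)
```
[3, 5, 9, 9, 65]
[3, 5, 9, 9, 65]
[3, 5, 9, 9, 65]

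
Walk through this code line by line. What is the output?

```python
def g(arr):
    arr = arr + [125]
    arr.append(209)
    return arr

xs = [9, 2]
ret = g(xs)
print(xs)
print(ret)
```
[9, 2]
[9, 2, 125, 209]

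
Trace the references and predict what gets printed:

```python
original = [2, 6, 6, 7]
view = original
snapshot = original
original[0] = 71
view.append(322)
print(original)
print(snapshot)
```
[71, 6, 6, 7, 322]
[71, 6, 6, 7, 322]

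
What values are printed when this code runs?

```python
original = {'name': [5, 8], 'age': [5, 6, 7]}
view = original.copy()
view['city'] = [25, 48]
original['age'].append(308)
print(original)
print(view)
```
{'name': [5, 8], 'age': [5, 6, 7, 308]}
{'name': [5, 8], 'age': [5, 6, 7, 308], 'city': [25, 48]}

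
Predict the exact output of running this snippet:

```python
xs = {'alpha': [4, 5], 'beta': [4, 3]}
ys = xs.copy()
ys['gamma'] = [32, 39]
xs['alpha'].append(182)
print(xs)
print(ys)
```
{'alpha': [4, 5, 182], 'beta': [4, 3]}
{'alpha': [4, 5, 182], 'beta': [4, 3], 'gamma': [32, 39]}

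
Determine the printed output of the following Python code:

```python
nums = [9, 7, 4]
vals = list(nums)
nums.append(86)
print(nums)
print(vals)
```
[9, 7, 4, 86]
[9, 7, 4]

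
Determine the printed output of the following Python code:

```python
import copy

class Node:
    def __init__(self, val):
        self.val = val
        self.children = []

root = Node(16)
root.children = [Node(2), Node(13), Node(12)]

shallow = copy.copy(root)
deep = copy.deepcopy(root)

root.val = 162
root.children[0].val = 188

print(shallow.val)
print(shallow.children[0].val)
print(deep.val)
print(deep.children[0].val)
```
16
188
16
2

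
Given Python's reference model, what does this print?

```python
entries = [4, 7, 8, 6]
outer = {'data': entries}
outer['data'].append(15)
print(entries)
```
[4, 7, 8, 6, 15]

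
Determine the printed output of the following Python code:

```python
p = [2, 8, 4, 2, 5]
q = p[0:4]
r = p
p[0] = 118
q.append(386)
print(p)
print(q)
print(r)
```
[118, 8, 4, 2, 5]
[2, 8, 4, 2, 386]
[118, 8, 4, 2, 5]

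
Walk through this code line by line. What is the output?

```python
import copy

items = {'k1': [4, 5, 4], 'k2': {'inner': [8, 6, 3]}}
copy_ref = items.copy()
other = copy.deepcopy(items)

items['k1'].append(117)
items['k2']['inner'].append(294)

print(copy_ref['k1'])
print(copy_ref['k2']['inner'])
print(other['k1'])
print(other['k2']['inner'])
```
[4, 5, 4, 117]
[8, 6, 3, 294]
[4, 5, 4]
[8, 6, 3]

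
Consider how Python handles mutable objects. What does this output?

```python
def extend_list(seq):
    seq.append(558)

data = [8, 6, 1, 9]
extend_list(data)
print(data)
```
[8, 6, 1, 9, 558]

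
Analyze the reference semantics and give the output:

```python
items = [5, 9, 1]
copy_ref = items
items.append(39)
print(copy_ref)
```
[5, 9, 1, 39]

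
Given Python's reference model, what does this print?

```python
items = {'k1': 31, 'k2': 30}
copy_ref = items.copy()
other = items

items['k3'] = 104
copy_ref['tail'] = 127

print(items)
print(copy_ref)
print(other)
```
{'k1': 31, 'k2': 30, 'k3': 104}
{'k1': 31, 'k2': 30, 'tail': 127}
{'k1': 31, 'k2': 30, 'k3': 104}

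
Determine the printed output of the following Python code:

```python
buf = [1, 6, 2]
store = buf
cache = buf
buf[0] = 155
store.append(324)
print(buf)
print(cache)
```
[155, 6, 2, 324]
[155, 6, 2, 324]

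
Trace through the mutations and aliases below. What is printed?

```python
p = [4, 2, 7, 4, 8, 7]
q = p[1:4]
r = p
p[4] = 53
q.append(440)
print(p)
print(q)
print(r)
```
[4, 2, 7, 4, 53, 7]
[2, 7, 4, 440]
[4, 2, 7, 4, 53, 7]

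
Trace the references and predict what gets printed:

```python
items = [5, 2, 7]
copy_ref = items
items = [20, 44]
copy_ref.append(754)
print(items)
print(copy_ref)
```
[20, 44]
[5, 2, 7, 754]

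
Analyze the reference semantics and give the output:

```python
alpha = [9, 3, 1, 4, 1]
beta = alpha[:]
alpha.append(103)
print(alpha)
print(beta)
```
[9, 3, 1, 4, 1, 103]
[9, 3, 1, 4, 1]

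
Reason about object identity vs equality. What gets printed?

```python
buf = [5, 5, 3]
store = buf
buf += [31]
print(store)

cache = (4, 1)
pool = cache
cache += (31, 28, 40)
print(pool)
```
[5, 5, 3, 31]
(4, 1)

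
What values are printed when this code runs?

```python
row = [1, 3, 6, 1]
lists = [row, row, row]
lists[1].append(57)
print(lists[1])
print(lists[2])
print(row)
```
[1, 3, 6, 1, 57]
[1, 3, 6, 1, 57]
[1, 3, 6, 1, 57]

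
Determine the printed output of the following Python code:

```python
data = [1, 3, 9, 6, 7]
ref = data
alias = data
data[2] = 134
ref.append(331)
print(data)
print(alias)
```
[1, 3, 134, 6, 7, 331]
[1, 3, 134, 6, 7, 331]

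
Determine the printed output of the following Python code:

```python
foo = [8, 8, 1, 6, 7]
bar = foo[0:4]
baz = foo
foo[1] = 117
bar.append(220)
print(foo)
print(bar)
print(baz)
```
[8, 117, 1, 6, 7]
[8, 8, 1, 6, 220]
[8, 117, 1, 6, 7]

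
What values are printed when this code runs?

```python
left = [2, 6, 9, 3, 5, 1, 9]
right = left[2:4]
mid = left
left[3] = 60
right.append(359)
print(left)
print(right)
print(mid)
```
[2, 6, 9, 60, 5, 1, 9]
[9, 3, 359]
[2, 6, 9, 60, 5, 1, 9]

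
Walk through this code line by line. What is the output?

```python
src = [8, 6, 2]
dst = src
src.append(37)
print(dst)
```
[8, 6, 2, 37]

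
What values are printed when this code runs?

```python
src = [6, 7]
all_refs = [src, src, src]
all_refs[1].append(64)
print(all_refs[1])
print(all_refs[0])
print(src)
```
[6, 7, 64]
[6, 7, 64]
[6, 7, 64]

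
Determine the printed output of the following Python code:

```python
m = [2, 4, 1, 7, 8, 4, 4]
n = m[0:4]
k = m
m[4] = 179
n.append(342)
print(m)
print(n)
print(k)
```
[2, 4, 1, 7, 179, 4, 4]
[2, 4, 1, 7, 342]
[2, 4, 1, 7, 179, 4, 4]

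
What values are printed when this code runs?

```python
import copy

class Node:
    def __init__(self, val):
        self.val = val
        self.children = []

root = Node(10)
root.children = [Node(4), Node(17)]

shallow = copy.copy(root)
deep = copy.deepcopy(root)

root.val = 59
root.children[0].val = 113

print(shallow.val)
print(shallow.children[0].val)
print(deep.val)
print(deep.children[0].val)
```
10
113
10
4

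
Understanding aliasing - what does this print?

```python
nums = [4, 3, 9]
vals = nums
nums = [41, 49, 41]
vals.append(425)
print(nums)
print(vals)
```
[41, 49, 41]
[4, 3, 9, 425]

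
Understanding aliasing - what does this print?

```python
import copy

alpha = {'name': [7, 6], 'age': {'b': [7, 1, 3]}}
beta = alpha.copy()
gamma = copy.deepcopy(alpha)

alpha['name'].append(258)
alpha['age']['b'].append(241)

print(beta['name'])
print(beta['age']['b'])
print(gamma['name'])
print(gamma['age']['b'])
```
[7, 6, 258]
[7, 1, 3, 241]
[7, 6]
[7, 1, 3]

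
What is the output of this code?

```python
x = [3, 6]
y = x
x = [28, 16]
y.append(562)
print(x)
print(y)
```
[28, 16]
[3, 6, 562]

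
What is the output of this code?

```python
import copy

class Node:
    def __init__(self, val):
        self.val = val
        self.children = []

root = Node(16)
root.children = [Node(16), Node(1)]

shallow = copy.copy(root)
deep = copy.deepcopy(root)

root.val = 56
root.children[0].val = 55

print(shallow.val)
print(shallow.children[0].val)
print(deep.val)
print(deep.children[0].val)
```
16
55
16
16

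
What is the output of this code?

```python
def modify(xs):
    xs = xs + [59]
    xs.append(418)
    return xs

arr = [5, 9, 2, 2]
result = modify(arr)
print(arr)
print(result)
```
[5, 9, 2, 2]
[5, 9, 2, 2, 59, 418]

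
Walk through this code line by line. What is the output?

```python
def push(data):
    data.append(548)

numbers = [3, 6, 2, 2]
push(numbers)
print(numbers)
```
[3, 6, 2, 2, 548]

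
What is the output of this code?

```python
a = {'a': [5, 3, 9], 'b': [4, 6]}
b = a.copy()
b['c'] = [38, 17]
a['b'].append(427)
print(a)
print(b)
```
{'a': [5, 3, 9], 'b': [4, 6, 427]}
{'a': [5, 3, 9], 'b': [4, 6, 427], 'c': [38, 17]}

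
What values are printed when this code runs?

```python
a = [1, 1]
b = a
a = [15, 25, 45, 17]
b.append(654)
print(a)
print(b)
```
[15, 25, 45, 17]
[1, 1, 654]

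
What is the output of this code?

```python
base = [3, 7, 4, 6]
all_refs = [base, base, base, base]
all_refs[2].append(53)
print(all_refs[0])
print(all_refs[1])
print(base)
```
[3, 7, 4, 6, 53]
[3, 7, 4, 6, 53]
[3, 7, 4, 6, 53]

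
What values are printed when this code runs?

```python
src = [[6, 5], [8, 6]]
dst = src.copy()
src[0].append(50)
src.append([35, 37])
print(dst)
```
[[6, 5, 50], [8, 6]]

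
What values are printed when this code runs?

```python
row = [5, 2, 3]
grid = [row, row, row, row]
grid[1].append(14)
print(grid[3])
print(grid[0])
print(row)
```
[5, 2, 3, 14]
[5, 2, 3, 14]
[5, 2, 3, 14]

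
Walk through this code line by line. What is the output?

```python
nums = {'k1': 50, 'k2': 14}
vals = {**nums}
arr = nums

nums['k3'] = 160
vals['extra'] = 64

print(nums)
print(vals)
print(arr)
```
{'k1': 50, 'k2': 14, 'k3': 160}
{'k1': 50, 'k2': 14, 'extra': 64}
{'k1': 50, 'k2': 14, 'k3': 160}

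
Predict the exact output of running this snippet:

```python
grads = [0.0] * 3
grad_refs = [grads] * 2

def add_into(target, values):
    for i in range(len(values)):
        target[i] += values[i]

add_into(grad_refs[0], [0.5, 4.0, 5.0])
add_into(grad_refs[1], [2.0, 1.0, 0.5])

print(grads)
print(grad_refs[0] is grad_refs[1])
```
[2.5, 5.0, 5.5]
True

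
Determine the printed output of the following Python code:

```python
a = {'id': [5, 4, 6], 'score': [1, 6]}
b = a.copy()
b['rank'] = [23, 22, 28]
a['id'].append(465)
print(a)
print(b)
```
{'id': [5, 4, 6, 465], 'score': [1, 6]}
{'id': [5, 4, 6, 465], 'score': [1, 6], 'rank': [23, 22, 28]}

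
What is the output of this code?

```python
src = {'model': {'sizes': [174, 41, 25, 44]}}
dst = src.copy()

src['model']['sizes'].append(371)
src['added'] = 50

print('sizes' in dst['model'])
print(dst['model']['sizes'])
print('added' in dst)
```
True
[174, 41, 25, 44, 371]
False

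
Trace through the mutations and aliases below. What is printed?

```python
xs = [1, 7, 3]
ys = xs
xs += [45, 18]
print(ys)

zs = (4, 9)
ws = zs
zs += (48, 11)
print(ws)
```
[1, 7, 3, 45, 18]
(4, 9)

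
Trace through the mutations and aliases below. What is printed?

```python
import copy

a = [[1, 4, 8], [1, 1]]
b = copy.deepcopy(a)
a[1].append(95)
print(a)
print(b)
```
[[1, 4, 8], [1, 1, 95]]
[[1, 4, 8], [1, 1]]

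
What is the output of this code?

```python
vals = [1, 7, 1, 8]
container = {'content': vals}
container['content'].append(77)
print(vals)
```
[1, 7, 1, 8, 77]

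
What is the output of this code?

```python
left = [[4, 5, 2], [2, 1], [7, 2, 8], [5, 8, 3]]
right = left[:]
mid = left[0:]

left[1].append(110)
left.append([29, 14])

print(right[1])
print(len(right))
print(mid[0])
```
[2, 1, 110]
4
[4, 5, 2]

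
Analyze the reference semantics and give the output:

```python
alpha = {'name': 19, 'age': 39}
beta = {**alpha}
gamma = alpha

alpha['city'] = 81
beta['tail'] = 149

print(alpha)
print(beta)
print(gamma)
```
{'name': 19, 'age': 39, 'city': 81}
{'name': 19, 'age': 39, 'tail': 149}
{'name': 19, 'age': 39, 'city': 81}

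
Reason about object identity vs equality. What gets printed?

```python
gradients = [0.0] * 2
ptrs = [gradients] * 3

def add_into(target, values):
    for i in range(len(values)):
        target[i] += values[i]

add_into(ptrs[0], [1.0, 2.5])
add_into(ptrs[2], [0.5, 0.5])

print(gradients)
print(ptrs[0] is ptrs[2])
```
[1.5, 3.0]
True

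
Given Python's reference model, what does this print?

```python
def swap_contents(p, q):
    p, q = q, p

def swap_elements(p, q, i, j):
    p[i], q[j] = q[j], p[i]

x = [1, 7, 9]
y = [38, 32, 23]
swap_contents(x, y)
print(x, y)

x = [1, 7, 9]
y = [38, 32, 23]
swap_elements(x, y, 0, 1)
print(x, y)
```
[1, 7, 9] [38, 32, 23]
[32, 7, 9] [38, 1, 23]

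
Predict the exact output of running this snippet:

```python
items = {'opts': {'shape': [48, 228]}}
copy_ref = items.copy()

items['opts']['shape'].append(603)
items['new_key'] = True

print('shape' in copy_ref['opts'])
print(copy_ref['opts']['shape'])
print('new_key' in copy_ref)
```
True
[48, 228, 603]
False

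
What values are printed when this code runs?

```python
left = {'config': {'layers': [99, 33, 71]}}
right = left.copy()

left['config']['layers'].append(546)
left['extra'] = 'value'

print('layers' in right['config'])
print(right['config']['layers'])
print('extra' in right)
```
True
[99, 33, 71, 546]
False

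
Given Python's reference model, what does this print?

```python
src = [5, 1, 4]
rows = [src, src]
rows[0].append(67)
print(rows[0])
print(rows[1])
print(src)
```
[5, 1, 4, 67]
[5, 1, 4, 67]
[5, 1, 4, 67]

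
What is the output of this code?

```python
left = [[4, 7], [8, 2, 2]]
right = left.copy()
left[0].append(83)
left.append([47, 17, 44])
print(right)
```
[[4, 7, 83], [8, 2, 2]]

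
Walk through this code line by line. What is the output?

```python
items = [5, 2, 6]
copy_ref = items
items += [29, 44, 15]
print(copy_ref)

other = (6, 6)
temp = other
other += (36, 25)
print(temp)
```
[5, 2, 6, 29, 44, 15]
(6, 6)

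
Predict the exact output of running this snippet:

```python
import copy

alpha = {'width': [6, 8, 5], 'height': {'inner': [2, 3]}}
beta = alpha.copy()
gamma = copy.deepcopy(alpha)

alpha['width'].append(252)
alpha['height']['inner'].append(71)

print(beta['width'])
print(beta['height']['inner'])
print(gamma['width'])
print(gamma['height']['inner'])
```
[6, 8, 5, 252]
[2, 3, 71]
[6, 8, 5]
[2, 3]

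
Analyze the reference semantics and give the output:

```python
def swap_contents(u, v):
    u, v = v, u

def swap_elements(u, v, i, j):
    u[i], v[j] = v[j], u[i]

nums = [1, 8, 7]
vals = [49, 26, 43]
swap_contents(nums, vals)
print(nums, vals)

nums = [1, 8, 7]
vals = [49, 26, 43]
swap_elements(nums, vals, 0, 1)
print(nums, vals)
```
[1, 8, 7] [49, 26, 43]
[26, 8, 7] [49, 1, 43]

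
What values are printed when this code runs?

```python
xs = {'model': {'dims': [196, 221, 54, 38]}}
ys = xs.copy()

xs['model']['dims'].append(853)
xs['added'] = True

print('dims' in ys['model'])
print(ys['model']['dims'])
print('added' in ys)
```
True
[196, 221, 54, 38, 853]
False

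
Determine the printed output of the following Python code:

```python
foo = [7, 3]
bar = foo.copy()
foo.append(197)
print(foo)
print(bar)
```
[7, 3, 197]
[7, 3]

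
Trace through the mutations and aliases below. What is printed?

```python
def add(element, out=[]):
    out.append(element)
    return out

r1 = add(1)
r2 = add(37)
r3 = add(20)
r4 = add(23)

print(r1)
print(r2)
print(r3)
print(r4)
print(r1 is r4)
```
[1, 37, 20, 23]
[1, 37, 20, 23]
[1, 37, 20, 23]
[1, 37, 20, 23]
True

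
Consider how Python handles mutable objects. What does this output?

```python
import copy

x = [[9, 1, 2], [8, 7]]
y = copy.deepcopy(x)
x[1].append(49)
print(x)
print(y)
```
[[9, 1, 2], [8, 7, 49]]
[[9, 1, 2], [8, 7]]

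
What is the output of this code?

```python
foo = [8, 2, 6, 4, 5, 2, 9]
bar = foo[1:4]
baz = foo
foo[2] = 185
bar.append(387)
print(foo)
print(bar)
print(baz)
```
[8, 2, 185, 4, 5, 2, 9]
[2, 6, 4, 387]
[8, 2, 185, 4, 5, 2, 9]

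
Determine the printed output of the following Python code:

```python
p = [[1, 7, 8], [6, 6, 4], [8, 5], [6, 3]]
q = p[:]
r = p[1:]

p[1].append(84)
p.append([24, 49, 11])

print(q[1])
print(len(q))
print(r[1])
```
[6, 6, 4, 84]
4
[8, 5]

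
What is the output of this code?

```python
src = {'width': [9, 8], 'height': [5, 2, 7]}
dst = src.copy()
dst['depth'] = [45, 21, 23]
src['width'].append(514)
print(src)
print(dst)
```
{'width': [9, 8, 514], 'height': [5, 2, 7]}
{'width': [9, 8, 514], 'height': [5, 2, 7], 'depth': [45, 21, 23]}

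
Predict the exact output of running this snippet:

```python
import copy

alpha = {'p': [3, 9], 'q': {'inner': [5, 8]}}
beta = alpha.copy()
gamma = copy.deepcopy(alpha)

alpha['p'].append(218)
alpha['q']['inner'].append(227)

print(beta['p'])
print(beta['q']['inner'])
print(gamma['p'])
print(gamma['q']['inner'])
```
[3, 9, 218]
[5, 8, 227]
[3, 9]
[5, 8]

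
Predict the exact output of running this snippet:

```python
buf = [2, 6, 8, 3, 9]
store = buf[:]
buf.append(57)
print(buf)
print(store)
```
[2, 6, 8, 3, 9, 57]
[2, 6, 8, 3, 9]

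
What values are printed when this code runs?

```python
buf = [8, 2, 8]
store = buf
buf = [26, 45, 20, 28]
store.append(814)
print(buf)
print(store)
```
[26, 45, 20, 28]
[8, 2, 8, 814]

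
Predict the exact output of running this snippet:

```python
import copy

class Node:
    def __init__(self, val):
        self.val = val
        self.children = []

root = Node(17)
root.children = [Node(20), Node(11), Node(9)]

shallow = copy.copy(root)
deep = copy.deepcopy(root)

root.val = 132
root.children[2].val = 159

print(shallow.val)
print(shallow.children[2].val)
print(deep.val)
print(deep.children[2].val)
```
17
159
17
9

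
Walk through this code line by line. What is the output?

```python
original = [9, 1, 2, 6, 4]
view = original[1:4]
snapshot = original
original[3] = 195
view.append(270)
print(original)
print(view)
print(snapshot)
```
[9, 1, 2, 195, 4]
[1, 2, 6, 270]
[9, 1, 2, 195, 4]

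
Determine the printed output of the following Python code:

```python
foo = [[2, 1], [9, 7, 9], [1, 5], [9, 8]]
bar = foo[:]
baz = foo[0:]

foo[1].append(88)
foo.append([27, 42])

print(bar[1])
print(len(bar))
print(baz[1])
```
[9, 7, 9, 88]
4
[9, 7, 9, 88]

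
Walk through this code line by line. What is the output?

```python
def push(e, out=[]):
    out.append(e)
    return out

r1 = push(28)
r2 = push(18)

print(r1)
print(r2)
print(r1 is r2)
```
[28, 18]
[28, 18]
True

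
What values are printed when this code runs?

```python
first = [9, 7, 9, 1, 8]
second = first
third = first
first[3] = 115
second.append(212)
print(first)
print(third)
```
[9, 7, 9, 115, 8, 212]
[9, 7, 9, 115, 8, 212]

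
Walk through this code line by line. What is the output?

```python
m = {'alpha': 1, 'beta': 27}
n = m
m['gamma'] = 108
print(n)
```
{'alpha': 1, 'beta': 27, 'gamma': 108}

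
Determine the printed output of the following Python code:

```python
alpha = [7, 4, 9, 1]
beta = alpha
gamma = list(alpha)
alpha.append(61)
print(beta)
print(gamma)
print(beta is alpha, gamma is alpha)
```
[7, 4, 9, 1, 61]
[7, 4, 9, 1]
True False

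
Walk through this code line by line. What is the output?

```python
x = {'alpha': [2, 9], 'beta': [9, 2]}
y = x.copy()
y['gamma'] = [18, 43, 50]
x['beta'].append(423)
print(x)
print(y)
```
{'alpha': [2, 9], 'beta': [9, 2, 423]}
{'alpha': [2, 9], 'beta': [9, 2, 423], 'gamma': [18, 43, 50]}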